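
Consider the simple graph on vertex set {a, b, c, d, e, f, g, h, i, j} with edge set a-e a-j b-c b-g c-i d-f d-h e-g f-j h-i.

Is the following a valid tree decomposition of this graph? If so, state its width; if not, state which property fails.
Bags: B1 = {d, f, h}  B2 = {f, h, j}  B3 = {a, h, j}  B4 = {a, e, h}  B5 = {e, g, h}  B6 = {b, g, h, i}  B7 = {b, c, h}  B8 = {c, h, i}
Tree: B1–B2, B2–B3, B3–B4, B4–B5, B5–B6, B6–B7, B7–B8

A tree decomposition must satisfy three properties: every vertex lies in some bag; for every edge, both endpoints lie together in some bag; and for every vertex, the bags containing it form a connected subtree. Here bags containing vertex i are not connected in the tree, so the decomposition is invalid.

No — bags containing vertex i are not connected in the tree.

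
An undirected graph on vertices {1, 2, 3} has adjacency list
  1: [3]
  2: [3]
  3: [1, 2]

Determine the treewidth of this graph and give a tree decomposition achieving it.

The largest bag has 2 vertices, giving width 1; this decomposition certifies tw(G) ≤ 1. G has an edge, so its treewidth is at least 1. Hence tw(G) = 1 exactly.

Treewidth 1.
One optimal decomposition is:
Bags: B1 = {2, 3}  B2 = {1, 3}
Tree: B1–B2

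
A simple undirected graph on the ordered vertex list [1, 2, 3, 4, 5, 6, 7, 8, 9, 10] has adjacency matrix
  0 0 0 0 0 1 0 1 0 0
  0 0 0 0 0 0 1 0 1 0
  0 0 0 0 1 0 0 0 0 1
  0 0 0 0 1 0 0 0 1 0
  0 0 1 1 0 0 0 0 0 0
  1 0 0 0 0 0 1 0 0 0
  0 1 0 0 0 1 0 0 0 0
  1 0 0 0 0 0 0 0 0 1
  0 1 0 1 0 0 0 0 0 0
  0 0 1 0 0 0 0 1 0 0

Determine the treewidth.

2

A width-2 tree decomposition is:
Bags: B1 = {4, 5, 9}  B2 = {3, 5, 9}  B3 = {3, 9, 10}  B4 = {8, 9, 10}  B5 = {1, 8, 9}  B6 = {1, 6, 9}  B7 = {6, 7, 9}  B8 = {2, 7, 9}
Tree: B1–B2, B2–B3, B3–B4, B4–B5, B5–B6, B6–B7, B7–B8
Every bag has size at most 3, so the width is 3 − 1 = 2 and tw(G) ≤ 2. The edges 9–4–5–3–10–8–1–6–7–2–9 form a cycle, so G is not a tree and its treewidth is at least 2. Combining the bounds, tw(G) = 2.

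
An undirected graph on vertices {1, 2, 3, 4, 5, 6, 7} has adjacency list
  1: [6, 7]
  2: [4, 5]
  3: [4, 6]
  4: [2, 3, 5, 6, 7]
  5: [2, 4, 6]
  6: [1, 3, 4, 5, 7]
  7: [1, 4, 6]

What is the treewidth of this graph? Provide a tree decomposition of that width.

Treewidth 2.
Bags: B1 = {4, 6, 7}  B2 = {4, 5, 6}  B3 = {3, 4, 6}  B4 = {2, 4, 5}  B5 = {1, 6, 7}
Tree: B1–B2, B2–B3, B2–B4, B1–B5

Each bag holds 3 vertices, so the decomposition has width 2, which upper-bounds the treewidth. For the lower bound, the 3 vertices {1, 6, 7} are pairwise adjacent, and any tree decomposition puts a clique entirely inside one bag — forcing width ≥ 2. Hence tw(G) = 2 exactly.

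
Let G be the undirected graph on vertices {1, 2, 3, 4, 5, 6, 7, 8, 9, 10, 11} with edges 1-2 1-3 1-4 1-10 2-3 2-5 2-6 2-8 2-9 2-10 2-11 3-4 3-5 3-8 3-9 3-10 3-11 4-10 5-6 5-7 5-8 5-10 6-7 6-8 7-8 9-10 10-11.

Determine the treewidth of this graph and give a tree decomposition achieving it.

Treewidth 3.
Bags: B1 = {2, 3, 5, 10}  B2 = {2, 3, 5, 8}  B3 = {2, 3, 10, 11}  B4 = {2, 3, 9, 10}  B5 = {1, 2, 3, 10}  B6 = {2, 5, 6, 8}  B7 = {1, 3, 4, 10}  B8 = {5, 6, 7, 8}
Tree: B1–B2, B1–B3, B1–B4, B4–B5, B2–B6, B5–B7, B6–B8

Each bag holds 4 vertices, so the decomposition has width 3, which upper-bounds the treewidth. Conversely, {2, 3, 5, 8} is a clique of size 4, and the vertices of any clique must share a bag in every tree decomposition; so some bag has ≥ 4 vertices and tw(G) ≥ 3. Therefore the treewidth is 3.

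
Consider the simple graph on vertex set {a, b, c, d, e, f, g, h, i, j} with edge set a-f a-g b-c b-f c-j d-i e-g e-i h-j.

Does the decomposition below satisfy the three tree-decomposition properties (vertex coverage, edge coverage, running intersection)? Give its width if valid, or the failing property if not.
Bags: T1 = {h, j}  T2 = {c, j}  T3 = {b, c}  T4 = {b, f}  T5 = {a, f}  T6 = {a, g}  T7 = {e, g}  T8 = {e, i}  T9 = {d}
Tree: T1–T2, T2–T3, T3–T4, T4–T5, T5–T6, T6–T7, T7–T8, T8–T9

A tree decomposition must satisfy three properties: every vertex lies in some bag; for every edge, both endpoints lie together in some bag; and for every vertex, the bags containing it form a connected subtree. Here edge (i,d) lies in no bag, so the decomposition is invalid.

No — edge (i,d) lies in no bag.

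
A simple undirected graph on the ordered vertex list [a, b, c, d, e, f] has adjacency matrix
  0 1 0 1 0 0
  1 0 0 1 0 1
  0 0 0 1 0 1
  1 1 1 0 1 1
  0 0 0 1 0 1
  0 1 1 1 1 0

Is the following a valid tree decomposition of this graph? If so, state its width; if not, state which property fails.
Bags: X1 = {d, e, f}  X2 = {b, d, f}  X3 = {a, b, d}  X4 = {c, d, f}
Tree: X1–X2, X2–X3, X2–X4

Yes; width 2.

Checking the three conditions: (i) the bags cover all of {a, b, c, d, e, f}; (ii) for each edge, some bag contains both endpoints; (iii) the bags containing any fixed vertex form a subtree. All hold, so the decomposition is valid with width 3 − 1 = 2.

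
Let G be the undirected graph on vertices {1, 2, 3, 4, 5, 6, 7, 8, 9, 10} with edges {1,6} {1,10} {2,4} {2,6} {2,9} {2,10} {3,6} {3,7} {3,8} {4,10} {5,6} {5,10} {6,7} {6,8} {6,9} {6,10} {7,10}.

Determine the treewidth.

A width-2 tree decomposition is:
Bags: B1 = {1, 6, 10}  B2 = {6, 7, 10}  B3 = {3, 6, 7}  B4 = {2, 6, 10}  B5 = {2, 6, 9}  B6 = {2, 4, 10}  B7 = {5, 6, 10}  B8 = {3, 6, 8}
Tree: B1–B2, B2–B3, B2–B4, B4–B5, B4–B6, B1–B7, B3–B8
Each bag holds 3 vertices, so the decomposition has width 2, which upper-bounds the treewidth. For the lower bound, the 3 vertices {2, 4, 10} are pairwise adjacent, and any tree decomposition puts a clique entirely inside one bag — forcing width ≥ 2. The upper and lower bounds meet at 2, so that is the treewidth.

2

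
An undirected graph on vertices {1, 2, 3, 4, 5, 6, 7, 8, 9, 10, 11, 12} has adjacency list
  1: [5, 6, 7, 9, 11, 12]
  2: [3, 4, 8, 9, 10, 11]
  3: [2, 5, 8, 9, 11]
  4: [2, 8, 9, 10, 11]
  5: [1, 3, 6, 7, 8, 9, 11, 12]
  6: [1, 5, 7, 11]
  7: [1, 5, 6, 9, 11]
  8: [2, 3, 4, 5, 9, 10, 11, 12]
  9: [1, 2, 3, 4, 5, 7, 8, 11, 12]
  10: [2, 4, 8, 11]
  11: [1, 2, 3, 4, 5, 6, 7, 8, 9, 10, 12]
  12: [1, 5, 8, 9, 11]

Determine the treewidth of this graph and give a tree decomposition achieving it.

Each bag holds 5 vertices, so the decomposition has width 4, which upper-bounds the treewidth. On the other hand G contains the 5-clique {2, 3, 8, 9, 11}. A clique must lie in a single bag of any decomposition, so no decomposition can have width below 4. Therefore the treewidth is 4.

Treewidth 4.
One such decomposition:
Bags: B1 = {2, 3, 8, 9, 11}  B2 = {3, 5, 8, 9, 11}  B3 = {5, 8, 9, 11, 12}  B4 = {2, 4, 8, 9, 11}  B5 = {2, 4, 8, 10, 11}  B6 = {1, 5, 9, 11, 12}  B7 = {1, 5, 7, 9, 11}  B8 = {1, 5, 6, 7, 11}
Tree: B1–B2, B2–B3, B1–B4, B4–B5, B3–B6, B6–B7, B7–B8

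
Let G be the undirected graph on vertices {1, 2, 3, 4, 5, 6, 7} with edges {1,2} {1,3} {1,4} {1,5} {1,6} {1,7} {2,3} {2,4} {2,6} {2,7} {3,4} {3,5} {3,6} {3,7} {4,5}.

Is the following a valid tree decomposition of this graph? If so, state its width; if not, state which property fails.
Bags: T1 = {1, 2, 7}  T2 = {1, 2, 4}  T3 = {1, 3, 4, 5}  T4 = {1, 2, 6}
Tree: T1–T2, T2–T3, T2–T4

No — edge (3,7) lies in no bag.

A tree decomposition must satisfy three properties: every vertex lies in some bag; for every edge, both endpoints lie together in some bag; and for every vertex, the bags containing it form a connected subtree. Here edge (3,7) lies in no bag, so the decomposition is invalid.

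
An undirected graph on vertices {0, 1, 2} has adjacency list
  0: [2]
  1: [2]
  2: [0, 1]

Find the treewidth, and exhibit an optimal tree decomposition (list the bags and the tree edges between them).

Treewidth 1.
One such decomposition:
Bags: B1 = {0, 2}  B2 = {1, 2}
Tree: B1–B2

The largest bag has 2 vertices, giving width 1; this decomposition certifies tw(G) ≤ 1. G has an edge, so its treewidth is at least 1. Therefore the treewidth is 1.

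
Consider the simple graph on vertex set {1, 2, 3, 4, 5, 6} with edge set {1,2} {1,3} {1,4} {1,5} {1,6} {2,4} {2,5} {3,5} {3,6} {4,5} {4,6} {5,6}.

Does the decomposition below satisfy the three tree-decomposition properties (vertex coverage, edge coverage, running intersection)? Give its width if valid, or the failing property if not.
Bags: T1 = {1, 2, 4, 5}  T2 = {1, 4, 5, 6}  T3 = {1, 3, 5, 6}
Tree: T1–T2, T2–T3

Yes; width 3.

Every vertex of G appears in some bag (union = {1, 2, 3, 4, 5, 6}); every edge is covered by a bag; and for each vertex v the set of bags containing v is connected in the bag tree. The decomposition is therefore valid. The largest bag has 4 vertices, so the width is 3.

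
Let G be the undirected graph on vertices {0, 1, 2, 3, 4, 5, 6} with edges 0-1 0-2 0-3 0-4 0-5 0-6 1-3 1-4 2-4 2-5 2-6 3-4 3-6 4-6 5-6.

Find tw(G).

3

A width-3 tree decomposition is:
Bags: B1 = {0, 3, 4, 6}  B2 = {0, 1, 3, 4}  B3 = {0, 2, 4, 6}  B4 = {0, 2, 5, 6}
Tree: B1–B2, B1–B3, B3–B4
The largest bag has 4 vertices, giving width 3; this decomposition certifies tw(G) ≤ 3. Conversely, {0, 2, 4, 6} is a clique of size 4, and the vertices of any clique must share a bag in every tree decomposition; so some bag has ≥ 4 vertices and tw(G) ≥ 3. Combining the bounds, tw(G) = 3.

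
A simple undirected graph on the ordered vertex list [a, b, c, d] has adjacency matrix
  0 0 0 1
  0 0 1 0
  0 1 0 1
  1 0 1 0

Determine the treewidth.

1

A width-1 tree decomposition is:
Bags: B1 = {a, d}  B2 = {c, d}  B3 = {b, c}
Tree: B1–B2, B2–B3
Each bag holds 2 vertices, so the decomposition has width 1, which upper-bounds the treewidth. Since G has at least one edge (e.g. a–d), it is not an edgeless graph, so tw(G) ≥ 1. The upper and lower bounds meet at 1, so that is the treewidth.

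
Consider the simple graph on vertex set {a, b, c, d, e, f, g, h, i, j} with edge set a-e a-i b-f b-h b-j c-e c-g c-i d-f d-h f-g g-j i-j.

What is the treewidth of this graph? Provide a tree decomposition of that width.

Treewidth 2.
Bags: B1 = {d, f, h}  B2 = {b, f, h}  B3 = {b, f, g}  B4 = {b, g, j}  B5 = {c, g, j}  B6 = {c, i, j}  B7 = {c, e, i}  B8 = {a, e, i}
Tree: B1–B2, B2–B3, B3–B4, B4–B5, B5–B6, B6–B7, B7–B8

Each bag holds 3 vertices, so the decomposition has width 2, which upper-bounds the treewidth. The edges d–h–b–f–d form a cycle, so G is not a tree and its treewidth is at least 2. Hence tw(G) = 2 exactly.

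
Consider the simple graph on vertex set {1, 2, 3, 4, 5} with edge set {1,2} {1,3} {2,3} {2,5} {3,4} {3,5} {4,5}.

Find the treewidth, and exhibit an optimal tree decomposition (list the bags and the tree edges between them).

The largest bag has 3 vertices, giving width 2; this decomposition certifies tw(G) ≤ 2. Conversely, {1, 2, 3} is a clique of size 3, and the vertices of any clique must share a bag in every tree decomposition; so some bag has ≥ 3 vertices and tw(G) ≥ 2. Therefore the treewidth is 2.

Treewidth 2.
One optimal decomposition is:
Bags: B1 = {1, 2, 3}  B2 = {2, 3, 5}  B3 = {3, 4, 5}
Tree: B1–B2, B2–B3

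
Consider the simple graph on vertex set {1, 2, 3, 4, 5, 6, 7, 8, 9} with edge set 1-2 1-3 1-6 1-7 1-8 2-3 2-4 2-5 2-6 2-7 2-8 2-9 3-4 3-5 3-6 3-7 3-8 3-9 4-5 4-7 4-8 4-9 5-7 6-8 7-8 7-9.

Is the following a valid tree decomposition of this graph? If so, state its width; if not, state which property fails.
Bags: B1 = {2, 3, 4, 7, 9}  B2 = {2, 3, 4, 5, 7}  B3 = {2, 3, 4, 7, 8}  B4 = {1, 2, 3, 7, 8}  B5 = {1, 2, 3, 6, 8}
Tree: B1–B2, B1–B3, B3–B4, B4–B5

Yes; width 4.

Vertex coverage: the bags together contain {1, 2, 3, 4, 5, 6, 7, 8, 9}, the full vertex set. Edge coverage: each edge of G has both endpoints in at least one bag. Running intersection: for every vertex, the bags containing it form a connected subtree. All three properties hold, so this is a valid tree decomposition of width max|bag| − 1 = 4, and hence tw(G) ≤ 4.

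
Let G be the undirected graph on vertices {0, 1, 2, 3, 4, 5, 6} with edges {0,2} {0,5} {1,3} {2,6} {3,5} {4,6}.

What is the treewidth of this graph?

A width-1 tree decomposition is:
Bags: B1 = {4, 6}  B2 = {2, 6}  B3 = {0, 2}  B4 = {0, 5}  B5 = {3, 5}  B6 = {1, 3}
Tree: B1–B2, B2–B3, B3–B4, B4–B5, B5–B6
Each bag holds 2 vertices, so the decomposition has width 1, which upper-bounds the treewidth. G has an edge, so its treewidth is at least 1. Therefore the treewidth is 1.

1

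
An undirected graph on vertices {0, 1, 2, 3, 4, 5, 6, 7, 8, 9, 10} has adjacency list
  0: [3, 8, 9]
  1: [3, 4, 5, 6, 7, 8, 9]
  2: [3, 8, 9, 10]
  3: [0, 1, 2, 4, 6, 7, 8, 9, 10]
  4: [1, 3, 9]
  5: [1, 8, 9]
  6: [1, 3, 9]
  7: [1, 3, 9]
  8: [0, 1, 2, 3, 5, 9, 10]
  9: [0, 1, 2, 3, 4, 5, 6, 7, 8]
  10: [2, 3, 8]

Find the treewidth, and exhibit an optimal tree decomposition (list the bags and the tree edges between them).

The largest bag has 4 vertices, giving width 3; this decomposition certifies tw(G) ≤ 3. For the lower bound, the 4 vertices {0, 3, 8, 9} are pairwise adjacent, and any tree decomposition puts a clique entirely inside one bag — forcing width ≥ 3. Therefore the treewidth is 3.

Treewidth 3.
Bags: B1 = {1, 3, 7, 9}  B2 = {1, 3, 8, 9}  B3 = {1, 3, 4, 9}  B4 = {1, 3, 6, 9}  B5 = {2, 3, 8, 9}  B6 = {2, 3, 8, 10}  B7 = {0, 3, 8, 9}  B8 = {1, 5, 8, 9}
Tree: B1–B2, B1–B3, B1–B4, B2–B5, B5–B6, B5–B7, B2–B8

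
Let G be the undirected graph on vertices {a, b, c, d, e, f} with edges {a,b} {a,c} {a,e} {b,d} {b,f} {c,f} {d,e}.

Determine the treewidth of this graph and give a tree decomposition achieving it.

Every bag has size at most 3, so the width is 3 − 1 = 2 and tw(G) ≤ 2. Since c–f–b–a–c is a cycle in G, G is not acyclic. Forests are exactly the graphs of treewidth ≤ 1, so tw(G) ≥ 2. The upper and lower bounds meet at 2, so that is the treewidth.

Treewidth 2.
One such decomposition:
Bags: B1 = {a, c, f}  B2 = {a, b, f}  B3 = {a, b, e}  B4 = {b, d, e}
Tree: B1–B2, B2–B3, B3–B4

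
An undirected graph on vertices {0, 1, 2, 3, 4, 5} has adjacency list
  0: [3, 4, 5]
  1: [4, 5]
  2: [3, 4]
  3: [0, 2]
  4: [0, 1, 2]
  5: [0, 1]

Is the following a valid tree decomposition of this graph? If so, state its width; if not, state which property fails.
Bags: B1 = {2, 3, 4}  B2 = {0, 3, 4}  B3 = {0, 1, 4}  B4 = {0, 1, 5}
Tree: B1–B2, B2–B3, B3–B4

Checking the three conditions: (i) the bags cover all of {0, 1, 2, 3, 4, 5}; (ii) for each edge, some bag contains both endpoints; (iii) the bags containing any fixed vertex form a subtree. All hold, so the decomposition is valid with width 3 − 1 = 2.

Yes; width 2.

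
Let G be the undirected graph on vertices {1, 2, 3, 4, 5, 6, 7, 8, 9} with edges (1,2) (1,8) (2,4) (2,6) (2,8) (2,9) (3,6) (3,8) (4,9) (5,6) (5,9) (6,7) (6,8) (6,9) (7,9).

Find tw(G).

2

A width-2 tree decomposition is:
Bags: B1 = {1, 2, 8}  B2 = {2, 6, 8}  B3 = {3, 6, 8}  B4 = {2, 6, 9}  B5 = {6, 7, 9}  B6 = {2, 4, 9}  B7 = {5, 6, 9}
Tree: B1–B2, B2–B3, B2–B4, B4–B5, B4–B6, B4–B7
The largest bag has 3 vertices, giving width 2; this decomposition certifies tw(G) ≤ 2. Conversely, {1, 2, 8} is a clique of size 3, and the vertices of any clique must share a bag in every tree decomposition; so some bag has ≥ 3 vertices and tw(G) ≥ 2. Hence tw(G) = 2 exactly.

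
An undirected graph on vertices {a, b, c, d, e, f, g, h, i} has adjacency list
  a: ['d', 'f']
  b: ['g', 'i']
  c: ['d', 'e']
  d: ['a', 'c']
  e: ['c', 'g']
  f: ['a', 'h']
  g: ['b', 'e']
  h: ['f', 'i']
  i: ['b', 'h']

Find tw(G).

A width-2 tree decomposition is:
Bags: B1 = {c, e, g}  B2 = {c, d, g}  B3 = {a, d, g}  B4 = {a, f, g}  B5 = {f, g, h}  B6 = {g, h, i}  B7 = {b, g, i}
Tree: B1–B2, B2–B3, B3–B4, B4–B5, B5–B6, B6–B7
The largest bag has 3 vertices, giving width 2; this decomposition certifies tw(G) ≤ 2. Since g–e–c–d–a–f–h–i–b–g is a cycle in G, G is not acyclic. Forests are exactly the graphs of treewidth ≤ 1, so tw(G) ≥ 2. Hence tw(G) = 2 exactly.

2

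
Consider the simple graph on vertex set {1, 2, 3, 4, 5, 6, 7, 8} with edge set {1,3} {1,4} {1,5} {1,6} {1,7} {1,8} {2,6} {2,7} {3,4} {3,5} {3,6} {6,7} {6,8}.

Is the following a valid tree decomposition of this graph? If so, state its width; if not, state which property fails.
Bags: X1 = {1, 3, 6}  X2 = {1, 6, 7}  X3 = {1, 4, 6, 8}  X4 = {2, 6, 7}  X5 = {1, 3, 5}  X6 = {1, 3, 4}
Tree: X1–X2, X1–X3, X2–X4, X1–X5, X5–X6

A tree decomposition must satisfy three properties: every vertex lies in some bag; for every edge, both endpoints lie together in some bag; and for every vertex, the bags containing it form a connected subtree. Here bags containing vertex 4 are not connected in the tree, so the decomposition is invalid.

No — bags containing vertex 4 are not connected in the tree.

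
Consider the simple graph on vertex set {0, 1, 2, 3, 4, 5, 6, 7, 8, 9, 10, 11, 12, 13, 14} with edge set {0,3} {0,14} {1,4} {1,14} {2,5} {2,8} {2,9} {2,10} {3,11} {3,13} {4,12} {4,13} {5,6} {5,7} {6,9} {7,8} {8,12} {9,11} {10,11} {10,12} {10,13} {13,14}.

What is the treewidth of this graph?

A width-3 tree decomposition is:
Bags: B1 = {0, 1, 3, 14}  B2 = {1, 3, 13, 14}  B3 = {1, 3, 4, 13}  B4 = {3, 4, 11, 13}  B5 = {4, 10, 11, 13}  B6 = {4, 10, 11, 12}  B7 = {9, 10, 11, 12}  B8 = {2, 9, 10, 12}  B9 = {2, 8, 9, 12}  B10 = {2, 6, 8, 9}  B11 = {2, 5, 6, 8}  B12 = {5, 6, 7, 8}
Tree: B1–B2, B2–B3, B3–B4, B4–B5, B5–B6, B6–B7, B7–B8, B8–B9, B9–B10, B10–B11, B11–B12
Each bag holds 4 vertices, so the decomposition has width 3, which upper-bounds the treewidth. For the lower bound: the 4 vertex sets {0,1,14}, {3}, {13}, {4,10,11,12} are disjoint, each induces a connected subgraph, and every pair is joined by at least one edge of G. Contracting each set to a single vertex therefore yields K_{4} as a minor, and since treewidth is minor-monotone, tw(G) ≥ tw(K_{4}) = 3. Hence tw(G) = 3 exactly.

3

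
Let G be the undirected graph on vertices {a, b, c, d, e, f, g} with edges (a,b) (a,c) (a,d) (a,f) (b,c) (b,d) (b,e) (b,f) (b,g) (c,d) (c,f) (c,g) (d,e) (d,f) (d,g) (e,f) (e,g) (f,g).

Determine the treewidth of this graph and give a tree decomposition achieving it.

Treewidth 4.
One such decomposition:
Bags: B1 = {a, b, c, d, f}  B2 = {b, c, d, f, g}  B3 = {b, d, e, f, g}
Tree: B1–B2, B2–B3

Each bag holds 5 vertices, so the decomposition has width 4, which upper-bounds the treewidth. Conversely, {b, d, e, f, g} is a clique of size 5, and the vertices of any clique must share a bag in every tree decomposition; so some bag has ≥ 5 vertices and tw(G) ≥ 4. Hence tw(G) = 4 exactly.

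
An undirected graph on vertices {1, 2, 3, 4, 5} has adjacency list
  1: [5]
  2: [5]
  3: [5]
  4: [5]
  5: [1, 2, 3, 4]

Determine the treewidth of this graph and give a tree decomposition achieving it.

The largest bag has 2 vertices, giving width 1; this decomposition certifies tw(G) ≤ 1. Any graph with an edge has treewidth ≥ 1, and G has the edge 2–5. Therefore the treewidth is 1.

Treewidth 1.
One such decomposition:
Bags: B1 = {2, 5}  B2 = {4, 5}  B3 = {3, 5}  B4 = {1, 5}
Tree: B1–B2, B2–B3, B2–B4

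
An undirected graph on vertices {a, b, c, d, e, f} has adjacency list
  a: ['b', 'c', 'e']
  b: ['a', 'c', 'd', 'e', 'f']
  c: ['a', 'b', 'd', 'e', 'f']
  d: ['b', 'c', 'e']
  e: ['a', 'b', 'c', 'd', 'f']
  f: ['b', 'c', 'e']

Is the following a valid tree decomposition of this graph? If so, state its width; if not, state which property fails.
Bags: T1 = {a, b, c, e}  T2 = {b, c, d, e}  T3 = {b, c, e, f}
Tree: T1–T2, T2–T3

Yes; width 3.

Checking the three conditions: (i) the bags cover all of {a, b, c, d, e, f}; (ii) for each edge, some bag contains both endpoints; (iii) the bags containing any fixed vertex form a subtree. All hold, so the decomposition is valid with width 4 − 1 = 3.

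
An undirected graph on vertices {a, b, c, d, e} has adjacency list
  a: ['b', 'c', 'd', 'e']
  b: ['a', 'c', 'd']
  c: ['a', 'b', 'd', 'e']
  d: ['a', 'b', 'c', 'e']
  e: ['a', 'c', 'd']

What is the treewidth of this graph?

3

A width-3 tree decomposition is:
Bags: B1 = {a, b, c, d}  B2 = {a, c, d, e}
Tree: B1–B2
The largest bag has 4 vertices, giving width 3; this decomposition certifies tw(G) ≤ 3. Conversely, {a, c, d, e} is a clique of size 4, and the vertices of any clique must share a bag in every tree decomposition; so some bag has ≥ 4 vertices and tw(G) ≥ 3. Therefore the treewidth is 3.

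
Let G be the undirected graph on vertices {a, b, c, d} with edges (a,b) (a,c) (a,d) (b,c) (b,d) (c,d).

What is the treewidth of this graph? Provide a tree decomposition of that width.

A single bag containing all 4 vertices is trivially a valid decomposition of width 3. On the other hand G contains the 4-clique {a, b, c, d}. A clique must lie in a single bag of any decomposition, so no decomposition can have width below 3. The upper and lower bounds meet at 3, so that is the treewidth.

Treewidth 3.
Bags: B1 = {a, b, c, d}
Tree: (single bag)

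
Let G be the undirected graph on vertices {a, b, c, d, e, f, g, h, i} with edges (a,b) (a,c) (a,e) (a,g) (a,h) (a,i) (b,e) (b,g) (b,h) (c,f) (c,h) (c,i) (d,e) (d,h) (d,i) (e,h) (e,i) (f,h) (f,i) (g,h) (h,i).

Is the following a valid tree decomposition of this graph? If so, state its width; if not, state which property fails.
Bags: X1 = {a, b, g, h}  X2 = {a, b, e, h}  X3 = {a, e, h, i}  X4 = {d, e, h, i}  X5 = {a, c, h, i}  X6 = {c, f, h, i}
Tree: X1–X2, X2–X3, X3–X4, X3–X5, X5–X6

Every vertex of G appears in some bag (union = {a, b, c, d, e, f, g, h, i}); every edge is covered by a bag; and for each vertex v the set of bags containing v is connected in the bag tree. The decomposition is therefore valid. The largest bag has 4 vertices, so the width is 3.

Yes; width 3.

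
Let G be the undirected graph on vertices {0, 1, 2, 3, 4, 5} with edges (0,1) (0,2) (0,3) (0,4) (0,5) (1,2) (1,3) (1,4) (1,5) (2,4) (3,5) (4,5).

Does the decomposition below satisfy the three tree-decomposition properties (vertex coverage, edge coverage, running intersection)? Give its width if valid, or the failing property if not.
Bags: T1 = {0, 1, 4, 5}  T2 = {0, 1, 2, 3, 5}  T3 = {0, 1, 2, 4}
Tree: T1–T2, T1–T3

A tree decomposition must satisfy three properties: every vertex lies in some bag; for every edge, both endpoints lie together in some bag; and for every vertex, the bags containing it form a connected subtree. Here bags containing vertex 2 are not connected in the tree, so the decomposition is invalid.

No — bags containing vertex 2 are not connected in the tree.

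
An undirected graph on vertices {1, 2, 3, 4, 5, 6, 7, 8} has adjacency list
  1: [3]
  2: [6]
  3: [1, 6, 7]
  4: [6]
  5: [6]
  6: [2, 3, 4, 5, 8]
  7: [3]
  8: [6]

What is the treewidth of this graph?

1

A width-1 tree decomposition is:
Bags: B1 = {5, 6}  B2 = {2, 6}  B3 = {3, 6}  B4 = {3, 7}  B5 = {4, 6}  B6 = {6, 8}  B7 = {1, 3}
Tree: B1–B2, B1–B3, B3–B4, B1–B5, B3–B6, B3–B7
Every bag has size at most 2, so the width is 2 − 1 = 1 and tw(G) ≤ 1. G has an edge, so its treewidth is at least 1. Hence tw(G) = 1 exactly.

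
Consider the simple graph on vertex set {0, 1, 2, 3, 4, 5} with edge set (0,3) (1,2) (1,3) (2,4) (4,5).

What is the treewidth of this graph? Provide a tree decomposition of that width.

Treewidth 1.
Bags: B1 = {4, 5}  B2 = {2, 4}  B3 = {1, 2}  B4 = {1, 3}  B5 = {0, 3}
Tree: B1–B2, B2–B3, B3–B4, B4–B5

Each bag holds 2 vertices, so the decomposition has width 1, which upper-bounds the treewidth. G has an edge, so its treewidth is at least 1. Hence tw(G) = 1 exactly.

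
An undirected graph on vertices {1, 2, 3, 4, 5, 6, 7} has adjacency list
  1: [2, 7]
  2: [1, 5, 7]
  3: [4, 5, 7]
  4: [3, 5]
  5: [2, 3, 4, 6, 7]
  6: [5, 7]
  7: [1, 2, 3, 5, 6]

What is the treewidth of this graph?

2

A width-2 tree decomposition is:
Bags: B1 = {3, 5, 7}  B2 = {5, 6, 7}  B3 = {2, 5, 7}  B4 = {1, 2, 7}  B5 = {3, 4, 5}
Tree: B1–B2, B2–B3, B3–B4, B1–B5
The largest bag has 3 vertices, giving width 2; this decomposition certifies tw(G) ≤ 2. Conversely, {1, 2, 7} is a clique of size 3, and the vertices of any clique must share a bag in every tree decomposition; so some bag has ≥ 3 vertices and tw(G) ≥ 2. The upper and lower bounds meet at 2, so that is the treewidth.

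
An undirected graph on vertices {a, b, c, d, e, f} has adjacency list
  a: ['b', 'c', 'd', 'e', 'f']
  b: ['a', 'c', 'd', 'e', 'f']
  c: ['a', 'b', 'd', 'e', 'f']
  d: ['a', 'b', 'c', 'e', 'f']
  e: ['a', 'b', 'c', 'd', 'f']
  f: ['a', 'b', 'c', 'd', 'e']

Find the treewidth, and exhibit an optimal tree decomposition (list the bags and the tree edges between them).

Treewidth 5.
One optimal decomposition is:
Bags: B1 = {a, b, c, d, e, f}
Tree: (single bag)

A single bag containing all 6 vertices is trivially a valid decomposition of width 5. For the lower bound, the 6 vertices {a, b, c, d, e, f} are pairwise adjacent, and any tree decomposition puts a clique entirely inside one bag — forcing width ≥ 5. Therefore the treewidth is 5.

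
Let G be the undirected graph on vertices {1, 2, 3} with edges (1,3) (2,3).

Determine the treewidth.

A width-1 tree decomposition is:
Bags: B1 = {2, 3}  B2 = {1, 3}
Tree: B1–B2
Each bag holds 2 vertices, so the decomposition has width 1, which upper-bounds the treewidth. Since G has at least one edge (e.g. 3–2), it is not an edgeless graph, so tw(G) ≥ 1. Combining the bounds, tw(G) = 1.

1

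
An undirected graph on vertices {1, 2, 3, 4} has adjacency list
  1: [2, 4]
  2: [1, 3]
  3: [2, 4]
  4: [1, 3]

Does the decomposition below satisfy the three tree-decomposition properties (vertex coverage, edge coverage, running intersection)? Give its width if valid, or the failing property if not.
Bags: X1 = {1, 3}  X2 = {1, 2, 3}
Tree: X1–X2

A tree decomposition must satisfy three properties: every vertex lies in some bag; for every edge, both endpoints lie together in some bag; and for every vertex, the bags containing it form a connected subtree. Here vertex 4 appears in no bag, so the decomposition is invalid.

No — vertex 4 appears in no bag.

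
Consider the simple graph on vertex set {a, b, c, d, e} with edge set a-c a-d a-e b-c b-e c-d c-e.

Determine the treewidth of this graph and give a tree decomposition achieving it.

Every bag has size at most 3, so the width is 3 − 1 = 2 and tw(G) ≤ 2. For the lower bound, the 3 vertices {a, c, d} are pairwise adjacent, and any tree decomposition puts a clique entirely inside one bag — forcing width ≥ 2. Hence tw(G) = 2 exactly.

Treewidth 2.
One such decomposition:
Bags: B1 = {b, c, e}  B2 = {a, c, e}  B3 = {a, c, d}
Tree: B1–B2, B2–B3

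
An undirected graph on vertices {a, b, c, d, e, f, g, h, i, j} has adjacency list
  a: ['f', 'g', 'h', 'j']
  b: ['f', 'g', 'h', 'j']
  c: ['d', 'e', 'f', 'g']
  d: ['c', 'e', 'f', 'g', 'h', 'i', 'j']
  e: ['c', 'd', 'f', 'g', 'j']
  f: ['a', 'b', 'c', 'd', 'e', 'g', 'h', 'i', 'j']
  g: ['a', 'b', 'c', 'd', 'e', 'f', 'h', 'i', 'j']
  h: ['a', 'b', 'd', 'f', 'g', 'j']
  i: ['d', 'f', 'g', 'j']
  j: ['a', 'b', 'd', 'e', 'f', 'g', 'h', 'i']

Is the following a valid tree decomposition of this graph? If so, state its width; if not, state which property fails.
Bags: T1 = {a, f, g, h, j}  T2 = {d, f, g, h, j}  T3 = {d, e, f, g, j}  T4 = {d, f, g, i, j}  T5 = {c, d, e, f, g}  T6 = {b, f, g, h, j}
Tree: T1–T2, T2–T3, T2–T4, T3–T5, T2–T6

Checking the three conditions: (i) the bags cover all of {a, b, c, d, e, f, g, h, i, j}; (ii) for each edge, some bag contains both endpoints; (iii) the bags containing any fixed vertex form a subtree. All hold, so the decomposition is valid with width 5 − 1 = 4.

Yes; width 4.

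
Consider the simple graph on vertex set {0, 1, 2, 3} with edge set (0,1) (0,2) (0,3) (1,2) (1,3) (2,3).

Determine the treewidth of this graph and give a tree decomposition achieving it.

Treewidth 3.
Bags: B1 = {0, 1, 2, 3}
Tree: (single bag)

A single bag containing all 4 vertices is trivially a valid decomposition of width 3. Conversely, {0, 1, 2, 3} is a clique of size 4, and the vertices of any clique must share a bag in every tree decomposition; so some bag has ≥ 4 vertices and tw(G) ≥ 3. The upper and lower bounds meet at 3, so that is the treewidth.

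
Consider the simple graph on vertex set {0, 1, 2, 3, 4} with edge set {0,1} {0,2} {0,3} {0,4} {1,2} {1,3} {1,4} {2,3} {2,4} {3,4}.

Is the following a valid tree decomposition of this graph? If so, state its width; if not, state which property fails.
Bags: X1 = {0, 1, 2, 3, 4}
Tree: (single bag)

Yes; width 4.

Every vertex of G appears in some bag (union = {0, 1, 2, 3, 4}); every edge is covered by a bag; and for each vertex v the set of bags containing v is connected in the bag tree. The decomposition is therefore valid. The largest bag has 5 vertices, so the width is 4.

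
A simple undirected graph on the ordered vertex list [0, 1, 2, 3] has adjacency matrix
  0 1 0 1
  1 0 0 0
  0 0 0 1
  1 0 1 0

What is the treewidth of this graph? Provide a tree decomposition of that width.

Treewidth 1.
One such decomposition:
Bags: B1 = {0, 1}  B2 = {0, 3}  B3 = {2, 3}
Tree: B1–B2, B2–B3

The largest bag has 2 vertices, giving width 1; this decomposition certifies tw(G) ≤ 1. Any graph with an edge has treewidth ≥ 1, and G has the edge 0–1. Hence tw(G) = 1 exactly.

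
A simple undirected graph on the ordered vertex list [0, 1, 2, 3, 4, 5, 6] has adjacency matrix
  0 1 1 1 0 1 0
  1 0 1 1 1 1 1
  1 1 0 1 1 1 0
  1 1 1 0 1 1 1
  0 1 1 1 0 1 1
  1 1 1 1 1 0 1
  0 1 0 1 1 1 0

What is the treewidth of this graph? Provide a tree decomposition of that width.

Treewidth 4.
One optimal decomposition is:
Bags: B1 = {1, 2, 3, 4, 5}  B2 = {0, 1, 2, 3, 5}  B3 = {1, 3, 4, 5, 6}
Tree: B1–B2, B1–B3

Every bag has size at most 5, so the width is 5 − 1 = 4 and tw(G) ≤ 4. On the other hand G contains the 5-clique {0, 1, 2, 3, 5}. A clique must lie in a single bag of any decomposition, so no decomposition can have width below 4. Therefore the treewidth is 4.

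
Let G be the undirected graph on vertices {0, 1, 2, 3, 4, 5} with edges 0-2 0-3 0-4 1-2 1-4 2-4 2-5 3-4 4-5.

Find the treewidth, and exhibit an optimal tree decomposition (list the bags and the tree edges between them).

Treewidth 2.
One optimal decomposition is:
Bags: B1 = {1, 2, 4}  B2 = {0, 2, 4}  B3 = {0, 3, 4}  B4 = {2, 4, 5}
Tree: B1–B2, B2–B3, B1–B4

The largest bag has 3 vertices, giving width 2; this decomposition certifies tw(G) ≤ 2. Conversely, {0, 2, 4} is a clique of size 3, and the vertices of any clique must share a bag in every tree decomposition; so some bag has ≥ 3 vertices and tw(G) ≥ 2. Therefore the treewidth is 2.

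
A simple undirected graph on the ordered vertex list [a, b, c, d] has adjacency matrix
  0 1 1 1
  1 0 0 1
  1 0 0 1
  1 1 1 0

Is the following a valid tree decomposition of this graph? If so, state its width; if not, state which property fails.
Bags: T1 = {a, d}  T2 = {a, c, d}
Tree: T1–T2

A tree decomposition must satisfy three properties: every vertex lies in some bag; for every edge, both endpoints lie together in some bag; and for every vertex, the bags containing it form a connected subtree. Here vertex b appears in no bag, so the decomposition is invalid.

No — vertex b appears in no bag.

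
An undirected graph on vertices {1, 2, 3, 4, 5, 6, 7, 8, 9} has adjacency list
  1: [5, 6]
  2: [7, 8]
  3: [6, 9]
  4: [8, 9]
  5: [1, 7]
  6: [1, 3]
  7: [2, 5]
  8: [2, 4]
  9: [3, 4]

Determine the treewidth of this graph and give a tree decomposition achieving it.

Every bag has size at most 3, so the width is 3 − 1 = 2 and tw(G) ≤ 2. Since 9–4–8–2–7–5–1–6–3–9 is a cycle in G, G is not acyclic. Forests are exactly the graphs of treewidth ≤ 1, so tw(G) ≥ 2. Therefore the treewidth is 2.

Treewidth 2.
One such decomposition:
Bags: B1 = {4, 8, 9}  B2 = {2, 8, 9}  B3 = {2, 7, 9}  B4 = {5, 7, 9}  B5 = {1, 5, 9}  B6 = {1, 6, 9}  B7 = {3, 6, 9}
Tree: B1–B2, B2–B3, B3–B4, B4–B5, B5–B6, B6–B7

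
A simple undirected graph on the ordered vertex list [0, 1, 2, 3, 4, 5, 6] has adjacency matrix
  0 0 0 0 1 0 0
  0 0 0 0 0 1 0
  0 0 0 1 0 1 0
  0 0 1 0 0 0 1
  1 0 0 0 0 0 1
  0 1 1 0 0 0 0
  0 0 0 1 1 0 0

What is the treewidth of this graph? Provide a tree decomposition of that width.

Treewidth 1.
One optimal decomposition is:
Bags: B1 = {0, 4}  B2 = {4, 6}  B3 = {3, 6}  B4 = {2, 3}  B5 = {2, 5}  B6 = {1, 5}
Tree: B1–B2, B2–B3, B3–B4, B4–B5, B5–B6

The largest bag has 2 vertices, giving width 1; this decomposition certifies tw(G) ≤ 1. Any graph with an edge has treewidth ≥ 1, and G has the edge 0–4. Therefore the treewidth is 1.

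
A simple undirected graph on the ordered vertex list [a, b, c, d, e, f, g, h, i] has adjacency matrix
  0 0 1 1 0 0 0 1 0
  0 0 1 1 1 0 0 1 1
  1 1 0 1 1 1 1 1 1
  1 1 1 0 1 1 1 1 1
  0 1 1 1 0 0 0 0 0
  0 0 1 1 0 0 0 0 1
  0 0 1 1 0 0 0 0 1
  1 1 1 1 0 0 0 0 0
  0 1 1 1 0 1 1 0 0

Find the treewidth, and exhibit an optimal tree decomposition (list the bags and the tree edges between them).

Treewidth 3.
Bags: B1 = {b, c, d, i}  B2 = {c, d, g, i}  B3 = {b, c, d, e}  B4 = {c, d, f, i}  B5 = {b, c, d, h}  B6 = {a, c, d, h}
Tree: B1–B2, B1–B3, B1–B4, B3–B5, B5–B6

Each bag holds 4 vertices, so the decomposition has width 3, which upper-bounds the treewidth. Conversely, {c, d, g, i} is a clique of size 4, and the vertices of any clique must share a bag in every tree decomposition; so some bag has ≥ 4 vertices and tw(G) ≥ 3. Therefore the treewidth is 3.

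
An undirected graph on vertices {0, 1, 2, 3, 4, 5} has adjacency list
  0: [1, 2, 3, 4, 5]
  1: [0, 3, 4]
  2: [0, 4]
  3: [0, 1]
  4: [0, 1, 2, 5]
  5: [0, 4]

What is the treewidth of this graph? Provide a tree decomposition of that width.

Treewidth 2.
Bags: B1 = {0, 2, 4}  B2 = {0, 4, 5}  B3 = {0, 1, 4}  B4 = {0, 1, 3}
Tree: B1–B2, B2–B3, B3–B4

The largest bag has 3 vertices, giving width 2; this decomposition certifies tw(G) ≤ 2. Conversely, {0, 1, 3} is a clique of size 3, and the vertices of any clique must share a bag in every tree decomposition; so some bag has ≥ 3 vertices and tw(G) ≥ 2. Hence tw(G) = 2 exactly.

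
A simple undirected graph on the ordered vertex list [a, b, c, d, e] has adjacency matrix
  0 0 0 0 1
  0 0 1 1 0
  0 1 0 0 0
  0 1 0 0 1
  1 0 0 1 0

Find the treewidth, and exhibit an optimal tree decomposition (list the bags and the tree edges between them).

Each bag holds 2 vertices, so the decomposition has width 1, which upper-bounds the treewidth. Any graph with an edge has treewidth ≥ 1, and G has the edge d–b. Therefore the treewidth is 1.

Treewidth 1.
One such decomposition:
Bags: B1 = {b, d}  B2 = {d, e}  B3 = {b, c}  B4 = {a, e}
Tree: B1–B2, B1–B3, B2–B4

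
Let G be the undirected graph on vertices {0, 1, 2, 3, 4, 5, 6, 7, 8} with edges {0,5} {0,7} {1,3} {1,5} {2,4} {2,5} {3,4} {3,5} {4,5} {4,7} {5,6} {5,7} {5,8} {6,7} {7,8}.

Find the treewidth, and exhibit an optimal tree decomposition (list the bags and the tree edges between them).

Treewidth 2.
One such decomposition:
Bags: B1 = {0, 5, 7}  B2 = {4, 5, 7}  B3 = {2, 4, 5}  B4 = {3, 4, 5}  B5 = {1, 3, 5}  B6 = {5, 7, 8}  B7 = {5, 6, 7}
Tree: B1–B2, B2–B3, B2–B4, B4–B5, B1–B6, B2–B7

Every bag has size at most 3, so the width is 3 − 1 = 2 and tw(G) ≤ 2. For the lower bound, the 3 vertices {1, 3, 5} are pairwise adjacent, and any tree decomposition puts a clique entirely inside one bag — forcing width ≥ 2. Combining the bounds, tw(G) = 2.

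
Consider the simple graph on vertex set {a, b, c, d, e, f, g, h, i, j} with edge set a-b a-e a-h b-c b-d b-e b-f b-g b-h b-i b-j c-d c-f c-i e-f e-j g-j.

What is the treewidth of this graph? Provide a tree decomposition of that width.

Each bag holds 3 vertices, so the decomposition has width 2, which upper-bounds the treewidth. For the lower bound, the 3 vertices {b, g, j} are pairwise adjacent, and any tree decomposition puts a clique entirely inside one bag — forcing width ≥ 2. Combining the bounds, tw(G) = 2.

Treewidth 2.
Bags: B1 = {b, e, f}  B2 = {a, b, e}  B3 = {a, b, h}  B4 = {b, c, f}  B5 = {b, e, j}  B6 = {b, c, d}  B7 = {b, c, i}  B8 = {b, g, j}
Tree: B1–B2, B2–B3, B1–B4, B1–B5, B4–B6, B4–B7, B5–B8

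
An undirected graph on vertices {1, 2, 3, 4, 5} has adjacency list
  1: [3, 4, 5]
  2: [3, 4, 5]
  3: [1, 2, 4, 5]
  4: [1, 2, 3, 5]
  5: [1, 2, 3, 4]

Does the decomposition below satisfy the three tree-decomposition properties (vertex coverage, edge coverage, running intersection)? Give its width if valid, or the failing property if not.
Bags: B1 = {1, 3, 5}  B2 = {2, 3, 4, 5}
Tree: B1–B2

A tree decomposition must satisfy three properties: every vertex lies in some bag; for every edge, both endpoints lie together in some bag; and for every vertex, the bags containing it form a connected subtree. Here edge (4,1) lies in no bag, so the decomposition is invalid.

No — edge (4,1) lies in no bag.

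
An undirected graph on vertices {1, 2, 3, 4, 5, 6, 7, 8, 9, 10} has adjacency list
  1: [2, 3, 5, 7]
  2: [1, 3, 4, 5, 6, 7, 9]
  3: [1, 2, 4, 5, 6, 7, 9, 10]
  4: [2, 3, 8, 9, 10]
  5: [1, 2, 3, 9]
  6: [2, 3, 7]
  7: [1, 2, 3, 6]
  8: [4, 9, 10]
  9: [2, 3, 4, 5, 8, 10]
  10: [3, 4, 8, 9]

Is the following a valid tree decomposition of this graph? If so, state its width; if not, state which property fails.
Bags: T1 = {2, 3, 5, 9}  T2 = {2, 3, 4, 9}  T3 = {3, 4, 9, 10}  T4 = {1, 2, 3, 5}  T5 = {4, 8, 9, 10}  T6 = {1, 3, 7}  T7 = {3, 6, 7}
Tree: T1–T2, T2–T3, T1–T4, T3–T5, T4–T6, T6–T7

A tree decomposition must satisfy three properties: every vertex lies in some bag; for every edge, both endpoints lie together in some bag; and for every vertex, the bags containing it form a connected subtree. Here edge (2,7) lies in no bag, so the decomposition is invalid.

No — edge (2,7) lies in no bag.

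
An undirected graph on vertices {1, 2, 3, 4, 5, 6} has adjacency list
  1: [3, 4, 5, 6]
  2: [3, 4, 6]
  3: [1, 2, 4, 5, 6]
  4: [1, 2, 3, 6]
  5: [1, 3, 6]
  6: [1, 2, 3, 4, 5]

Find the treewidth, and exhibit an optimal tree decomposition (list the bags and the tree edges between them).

Each bag holds 4 vertices, so the decomposition has width 3, which upper-bounds the treewidth. Conversely, {1, 3, 4, 6} is a clique of size 4, and the vertices of any clique must share a bag in every tree decomposition; so some bag has ≥ 4 vertices and tw(G) ≥ 3. Therefore the treewidth is 3.

Treewidth 3.
One optimal decomposition is:
Bags: B1 = {1, 3, 4, 6}  B2 = {1, 3, 5, 6}  B3 = {2, 3, 4, 6}
Tree: B1–B2, B1–B3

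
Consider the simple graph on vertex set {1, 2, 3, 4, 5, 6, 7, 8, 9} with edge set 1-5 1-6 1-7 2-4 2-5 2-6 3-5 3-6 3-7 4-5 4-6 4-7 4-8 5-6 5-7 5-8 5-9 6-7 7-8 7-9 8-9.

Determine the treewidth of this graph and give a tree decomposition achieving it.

Treewidth 3.
One optimal decomposition is:
Bags: B1 = {4, 5, 7, 8}  B2 = {5, 7, 8, 9}  B3 = {4, 5, 6, 7}  B4 = {1, 5, 6, 7}  B5 = {3, 5, 6, 7}  B6 = {2, 4, 5, 6}
Tree: B1–B2, B1–B3, B3–B4, B3–B5, B3–B6

Each bag holds 4 vertices, so the decomposition has width 3, which upper-bounds the treewidth. For the lower bound, the 4 vertices {2, 4, 5, 6} are pairwise adjacent, and any tree decomposition puts a clique entirely inside one bag — forcing width ≥ 3. The upper and lower bounds meet at 3, so that is the treewidth.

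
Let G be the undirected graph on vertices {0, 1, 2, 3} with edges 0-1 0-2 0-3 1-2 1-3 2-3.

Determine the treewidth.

3

A width-3 tree decomposition is:
Bags: B1 = {0, 1, 2, 3}
Tree: (single bag)
A single bag containing all 4 vertices is trivially a valid decomposition of width 3. On the other hand G contains the 4-clique {0, 1, 2, 3}. A clique must lie in a single bag of any decomposition, so no decomposition can have width below 3. Combining the bounds, tw(G) = 3.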